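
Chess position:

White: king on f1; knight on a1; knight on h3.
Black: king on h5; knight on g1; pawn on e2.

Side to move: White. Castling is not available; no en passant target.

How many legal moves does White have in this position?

White to move; king on f1.
In check: yes, from the black pawn on e2.
Legal moves: Kg2, Kf2, Kxg1, Ke1.
Count: 4.

4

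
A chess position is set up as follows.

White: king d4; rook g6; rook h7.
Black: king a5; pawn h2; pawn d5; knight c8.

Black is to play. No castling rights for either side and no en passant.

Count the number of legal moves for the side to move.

Black to move; king on a5.
In check: no.
Legal moves: Ne7, Na7, Nd6, Nb6, Kb5, Kb4, Ka4, h1=Q, h1=R, h1=B, h1=N.
Count: 11.

11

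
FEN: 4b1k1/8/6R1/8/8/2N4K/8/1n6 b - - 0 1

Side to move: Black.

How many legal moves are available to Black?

5

Black to move; king on g8.
In check: yes, from the white rook on g6.
Legal moves: Kh8, Kf8, Kh7, Kf7, Bxg6.
Count: 5.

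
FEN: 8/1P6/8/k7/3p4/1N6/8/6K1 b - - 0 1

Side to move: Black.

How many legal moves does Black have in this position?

5

Black to move; king on a5.
In check: yes, from the white knight on b3.
Legal moves: Kb6, Ka6, Kb5, Kb4, Ka4.
Count: 5.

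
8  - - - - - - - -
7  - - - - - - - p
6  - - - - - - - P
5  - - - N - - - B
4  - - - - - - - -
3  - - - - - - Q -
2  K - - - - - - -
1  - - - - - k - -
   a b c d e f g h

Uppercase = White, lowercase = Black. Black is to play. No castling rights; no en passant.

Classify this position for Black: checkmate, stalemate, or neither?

stalemate

Black to move; black king on f1.
In check: no.
King squares — e1: attacked by Qg3; g1: attacked by Qg3; e2: attacked by Bh5; f2: attacked by Qg3; g2: attacked by Qg3.
Legal moves for Black: none.
Not in check and no legal moves → stalemate.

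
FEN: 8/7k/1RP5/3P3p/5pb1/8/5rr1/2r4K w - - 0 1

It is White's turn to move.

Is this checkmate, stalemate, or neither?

White to move; white king on h1.
In check: yes, from the black rook on c1.
King squares — g1: attacked by Rc1; g2: attacked by Rf2; h2: attacked by Rg2.
Legal moves for White: none.
In check with no legal moves → checkmate.

checkmate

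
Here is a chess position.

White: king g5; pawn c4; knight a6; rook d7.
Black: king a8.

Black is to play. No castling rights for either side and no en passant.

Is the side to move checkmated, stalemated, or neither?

Black to move; black king on a8.
In check: no.
King squares — a7: attacked by Rd7; b7: attacked by Rd7; b8: attacked by Na6.
Legal moves for Black: none.
Not in check and no legal moves → stalemate.

stalemate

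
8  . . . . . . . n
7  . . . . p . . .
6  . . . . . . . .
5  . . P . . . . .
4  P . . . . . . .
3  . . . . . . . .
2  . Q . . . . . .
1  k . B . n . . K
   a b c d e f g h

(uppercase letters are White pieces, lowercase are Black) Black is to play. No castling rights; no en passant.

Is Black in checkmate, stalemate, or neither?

Black to move; black king on a1.
In check: yes, from the white queen on b2.
King squares — b1: attacked by Qb2; a2: attacked by Qb2; b2: attacked by Bc1.
Legal moves for Black: none.
In check with no legal moves → checkmate.

checkmate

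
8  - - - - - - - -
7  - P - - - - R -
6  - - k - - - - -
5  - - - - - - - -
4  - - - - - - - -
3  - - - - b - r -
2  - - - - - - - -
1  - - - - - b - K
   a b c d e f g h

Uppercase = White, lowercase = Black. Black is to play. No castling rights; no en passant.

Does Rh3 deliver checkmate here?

After Rh3: white king on h1; in check: yes, from the black rook on h3.
King squares — g1: attacked by Be3; g2: attacked by Bf1; h2: attacked by Rh3.
White has no legal moves → checkmate.

yes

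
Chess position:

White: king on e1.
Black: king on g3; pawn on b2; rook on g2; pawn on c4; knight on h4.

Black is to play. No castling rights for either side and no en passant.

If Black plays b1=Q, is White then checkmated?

After b1=Q: white king on e1; in check: yes, from the black queen on b1.
King squares — d1: attacked by Qb1; f1: attacked by Qb1; d2: attacked by Rg2; e2: attacked by Rg2; f2: attacked by Rg2.
White has no legal moves → checkmate.

yes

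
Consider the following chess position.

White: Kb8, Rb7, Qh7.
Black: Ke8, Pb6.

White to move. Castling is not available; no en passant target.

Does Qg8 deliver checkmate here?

After Qg8: black king on e8; in check: yes, from the white queen on g8.
King squares — d7: attacked by Rb7; e7: attacked by Rb7; f7: attacked by Rb7; d8: attacked by Qg8; f8: attacked by Qg8.
Black has no legal moves → checkmate.

yes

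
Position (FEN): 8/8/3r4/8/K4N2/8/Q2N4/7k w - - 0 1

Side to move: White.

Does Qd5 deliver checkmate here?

no

After Qd5: black king on h1; in check: yes, from the white queen on d5.
Black has 3 legal replies: Kh2, Kg1, Rxd5.
In check but a legal move exists → not checkmate.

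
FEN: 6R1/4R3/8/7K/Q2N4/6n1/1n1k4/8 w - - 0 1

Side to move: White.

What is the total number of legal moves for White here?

White to move; king on h5.
In check: yes, from the black knight on g3.
Legal moves: Kh6, Kg6, Kg5, Kh4, Kg4, Rxg3.
Count: 6.

6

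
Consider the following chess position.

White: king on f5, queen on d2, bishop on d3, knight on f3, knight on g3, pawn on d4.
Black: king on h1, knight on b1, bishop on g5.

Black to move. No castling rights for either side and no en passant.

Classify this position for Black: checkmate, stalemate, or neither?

Black to move; black king on h1.
In check: yes, from the white knight on g3.
King squares — g1: attacked by Nf3; g2: attacked by Qd2; h2: attacked by Qd2.
Legal moves for Black: none.
In check with no legal moves → checkmate.

checkmate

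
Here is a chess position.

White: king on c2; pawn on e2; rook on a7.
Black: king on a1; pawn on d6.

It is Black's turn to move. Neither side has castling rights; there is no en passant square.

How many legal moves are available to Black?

Black to move; king on a1.
In check: yes, from the white rook on a7.
Legal moves: none.
Count: 0.

0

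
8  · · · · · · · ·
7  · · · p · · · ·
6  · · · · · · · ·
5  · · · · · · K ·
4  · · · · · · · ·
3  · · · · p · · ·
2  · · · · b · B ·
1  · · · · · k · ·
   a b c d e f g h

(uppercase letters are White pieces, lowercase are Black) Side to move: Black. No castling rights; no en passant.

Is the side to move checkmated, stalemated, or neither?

Black to move; black king on f1.
In check: yes, from the white bishop on g2.
King squares — e1: available; g1: available; e2: own bishop; f2: available; g2: available.
Legal moves for Black: Kxg2, Kf2, Kg1, Ke1.
Black is in check but has 4 legal moves → neither.

neither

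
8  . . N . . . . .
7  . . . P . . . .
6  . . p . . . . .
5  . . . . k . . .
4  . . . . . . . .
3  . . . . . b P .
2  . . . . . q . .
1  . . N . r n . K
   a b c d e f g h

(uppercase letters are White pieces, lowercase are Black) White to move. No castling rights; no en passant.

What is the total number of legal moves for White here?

White to move; king on h1.
In check: yes, from the black bishop on f3.
Legal moves: none.
Count: 0.

0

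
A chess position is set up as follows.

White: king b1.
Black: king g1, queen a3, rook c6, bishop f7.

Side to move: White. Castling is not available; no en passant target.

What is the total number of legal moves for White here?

White to move; king on b1.
In check: no.
Legal moves: none.
Count: 0.

0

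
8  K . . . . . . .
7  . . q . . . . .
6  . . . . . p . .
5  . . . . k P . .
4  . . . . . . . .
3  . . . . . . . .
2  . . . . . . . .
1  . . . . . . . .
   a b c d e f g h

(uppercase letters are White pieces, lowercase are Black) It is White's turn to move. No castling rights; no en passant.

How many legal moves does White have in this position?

0

White to move; king on a8.
In check: no.
Legal moves: none.
Count: 0.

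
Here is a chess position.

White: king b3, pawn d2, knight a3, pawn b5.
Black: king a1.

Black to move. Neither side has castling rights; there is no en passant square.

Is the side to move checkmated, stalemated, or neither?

stalemate

Black to move; black king on a1.
In check: no.
King squares — b1: attacked by Na3; a2: attacked by Kb3; b2: attacked by Kb3.
Legal moves for Black: none.
Not in check and no legal moves → stalemate.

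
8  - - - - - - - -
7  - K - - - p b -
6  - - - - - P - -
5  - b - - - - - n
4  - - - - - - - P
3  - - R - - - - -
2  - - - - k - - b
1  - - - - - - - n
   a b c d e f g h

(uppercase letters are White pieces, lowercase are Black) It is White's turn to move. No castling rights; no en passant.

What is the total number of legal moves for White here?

White to move; king on b7.
In check: no.
Legal moves: Kc8, Ka8, Ka7, Kb6, Rc8, Rc7, Rc6, Rc5, Rc4, Rh3, Rg3, Rf3, Re3+, Rd3, Rb3, Ra3, Rc2+, Rc1, fxg7.
Count: 19.

19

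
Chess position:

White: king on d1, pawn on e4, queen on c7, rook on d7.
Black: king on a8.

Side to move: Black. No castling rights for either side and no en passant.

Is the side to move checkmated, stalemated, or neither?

stalemate

Black to move; black king on a8.
In check: no.
King squares — a7: attacked by Qc7; b7: attacked by Qc7; b8: attacked by Qc7.
Legal moves for Black: none.
Not in check and no legal moves → stalemate.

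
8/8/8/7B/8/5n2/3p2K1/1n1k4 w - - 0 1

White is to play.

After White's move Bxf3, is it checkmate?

After Bxf3: black king on d1; in check: yes, from the white bishop on f3.
Black has 3 legal replies: Kc2, Ke1, Kc1.
In check but a legal move exists → not checkmate.

no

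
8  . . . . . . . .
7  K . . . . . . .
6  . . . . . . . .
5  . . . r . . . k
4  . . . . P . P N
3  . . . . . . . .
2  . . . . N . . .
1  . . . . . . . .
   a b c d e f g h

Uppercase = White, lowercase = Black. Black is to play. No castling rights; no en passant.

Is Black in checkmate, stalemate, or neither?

Black to move; black king on h5.
In check: yes, from the white pawn on g4.
King squares — g4: available; h4: available; g5: available; g6: attacked by Nh4; h6: available.
Legal moves for Black: Kh6, Kg5, Kxh4, Kxg4.
Black is in check but has 4 legal moves → neither.

neither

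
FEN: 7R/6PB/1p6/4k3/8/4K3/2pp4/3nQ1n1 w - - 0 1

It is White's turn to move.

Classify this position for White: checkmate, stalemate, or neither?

neither

White to move; white king on e3.
In check: yes, from the black knight on d1.
King squares — d2: available; e2: attacked by Ng1; f2: attacked by Nd1; d3: available; f3: attacked by Ng1; d4: attacked by Ke5; e4: attacked by Ke5; f4: attacked by Ke5.
Legal moves for White: Kd3+, Kxd2+, Qxd1.
White is in check but has 3 legal moves → neither.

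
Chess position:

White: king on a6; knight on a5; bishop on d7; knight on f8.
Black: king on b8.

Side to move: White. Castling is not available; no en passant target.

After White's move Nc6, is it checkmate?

After Nc6: black king on b8; in check: yes, from the white knight on c6.
Black has 2 legal replies: Ka8, Kc7.
In check but a legal move exists → not checkmate.

no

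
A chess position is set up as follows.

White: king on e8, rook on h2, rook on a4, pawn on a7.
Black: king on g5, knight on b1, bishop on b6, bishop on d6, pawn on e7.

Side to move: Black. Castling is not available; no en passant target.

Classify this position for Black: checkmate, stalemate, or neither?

Black to move; black king on g5.
In check: no.
Legal moves for Black include: Bb8, Bdc7, Be5, Bdc5, Bf4, Bb4, Bg3, Ba3, Bxh2, Bd8, Bbc7, Bxa7, Bbc5, Ba5, Bd4, Be3, Bf2, Bg1, ... (list truncated; more exist).
Black has legal moves and is not in check → neither.

neither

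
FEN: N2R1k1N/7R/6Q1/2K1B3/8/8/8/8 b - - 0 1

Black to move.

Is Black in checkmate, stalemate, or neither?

checkmate

Black to move; black king on f8.
In check: yes, from the white rook on d8.
King squares — e7: attacked by Rh7; f7: attacked by Qg6; g7: attacked by Be5; e8: attacked by Qg6; g8: attacked by Qg6.
Legal moves for Black: none.
In check with no legal moves → checkmate.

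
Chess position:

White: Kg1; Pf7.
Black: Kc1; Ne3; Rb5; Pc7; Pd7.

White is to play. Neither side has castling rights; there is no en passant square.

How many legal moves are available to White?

White to move; king on g1.
In check: no.
Legal moves: Kh2, Kf2, Kh1, f8=Q, f8=R, f8=B, f8=N.
Count: 7.

7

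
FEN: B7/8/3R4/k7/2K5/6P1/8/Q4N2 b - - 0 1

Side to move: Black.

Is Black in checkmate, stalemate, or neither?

Black to move; black king on a5.
In check: yes, from the white queen on a1.
King squares — a4: attacked by Qa1; b4: attacked by Kc4; b5: attacked by Kc4; a6: attacked by Qa1; b6: attacked by Rd6.
Legal moves for Black: none.
In check with no legal moves → checkmate.

checkmate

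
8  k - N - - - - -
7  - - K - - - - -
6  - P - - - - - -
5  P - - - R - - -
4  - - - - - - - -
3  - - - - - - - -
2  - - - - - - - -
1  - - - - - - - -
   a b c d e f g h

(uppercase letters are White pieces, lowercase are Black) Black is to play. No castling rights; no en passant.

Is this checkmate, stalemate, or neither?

Black to move; black king on a8.
In check: no.
King squares — a7: attacked by Pb6; b7: attacked by Kc7; b8: attacked by Kc7.
Legal moves for Black: none.
Not in check and no legal moves → stalemate.

stalemate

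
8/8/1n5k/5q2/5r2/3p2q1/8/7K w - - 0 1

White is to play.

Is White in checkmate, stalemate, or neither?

White to move; white king on h1.
In check: no.
King squares — g1: attacked by Qg3; g2: attacked by Qg3; h2: attacked by Qg3.
Legal moves for White: none.
Not in check and no legal moves → stalemate.

stalemate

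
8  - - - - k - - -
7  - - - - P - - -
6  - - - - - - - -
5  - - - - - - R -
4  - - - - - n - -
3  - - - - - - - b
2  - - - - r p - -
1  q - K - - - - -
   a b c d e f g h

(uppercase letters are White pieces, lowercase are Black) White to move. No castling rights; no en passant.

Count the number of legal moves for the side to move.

White to move; king on c1.
In check: yes, from the black queen on a1.
Legal moves: none.
Count: 0.

0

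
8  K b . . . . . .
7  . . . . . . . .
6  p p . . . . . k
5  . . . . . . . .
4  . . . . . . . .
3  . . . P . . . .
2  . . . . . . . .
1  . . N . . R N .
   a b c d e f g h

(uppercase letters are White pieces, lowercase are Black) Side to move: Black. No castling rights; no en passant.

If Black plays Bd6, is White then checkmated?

no

After Bd6: white king on a8; in check: no.
White is not in check, so this cannot be checkmate.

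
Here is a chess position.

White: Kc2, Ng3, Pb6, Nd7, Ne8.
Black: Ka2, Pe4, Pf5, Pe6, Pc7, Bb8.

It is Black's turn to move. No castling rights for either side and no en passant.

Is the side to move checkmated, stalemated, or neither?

neither

Black to move; black king on a2.
In check: no.
Legal moves for Black: Ba7, Ka3, Ka1, cxb6, c6, e5, f4, e3, c5.
Black has 9 legal moves and is not in check → neither.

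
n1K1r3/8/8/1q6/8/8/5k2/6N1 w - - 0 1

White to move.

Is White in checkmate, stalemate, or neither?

White to move; white king on c8.
In check: yes, from the black rook on e8.
King squares — b7: attacked by Qb5; c7: attacked by Na8; d7: attacked by Qb5; b8: attacked by Qb5; d8: attacked by Re8.
Legal moves for White: none.
In check with no legal moves → checkmate.

checkmate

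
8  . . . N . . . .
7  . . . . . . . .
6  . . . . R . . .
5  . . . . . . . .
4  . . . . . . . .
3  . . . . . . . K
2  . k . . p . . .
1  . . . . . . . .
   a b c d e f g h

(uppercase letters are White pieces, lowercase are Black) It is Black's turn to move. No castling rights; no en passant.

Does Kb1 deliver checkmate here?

no

After Kb1: white king on h3; in check: no.
White is not in check, so this cannot be checkmate.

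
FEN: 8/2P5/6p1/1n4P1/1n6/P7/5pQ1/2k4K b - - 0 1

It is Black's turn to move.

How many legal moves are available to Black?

Black to move; king on c1.
In check: no.
Legal moves: Nxc7, Na7, Nd6, Nd4, Nc3, Nxa3, Nc6, Na6, Nd5, Nd3, Nc2, Na2, Kd2, Kc2, Kb2, Kd1, Kb1, f1=Q+, f1=R+, f1=B, f1=N.
Count: 21.

21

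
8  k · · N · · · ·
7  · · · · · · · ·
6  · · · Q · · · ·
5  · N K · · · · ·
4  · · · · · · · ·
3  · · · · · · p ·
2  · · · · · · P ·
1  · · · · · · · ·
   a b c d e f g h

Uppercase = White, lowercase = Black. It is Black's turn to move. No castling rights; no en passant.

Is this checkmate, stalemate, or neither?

stalemate

Black to move; black king on a8.
In check: no.
King squares — a7: attacked by Nb5; b7: attacked by Nd8; b8: attacked by Qd6.
Legal moves for Black: none.
Not in check and no legal moves → stalemate.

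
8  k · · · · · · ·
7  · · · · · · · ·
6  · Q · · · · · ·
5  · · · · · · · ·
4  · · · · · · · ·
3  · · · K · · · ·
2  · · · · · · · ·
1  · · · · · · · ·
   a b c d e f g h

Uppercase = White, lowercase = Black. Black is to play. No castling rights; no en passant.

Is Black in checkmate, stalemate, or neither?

Black to move; black king on a8.
In check: no.
King squares — a7: attacked by Qb6; b7: attacked by Qb6; b8: attacked by Qb6.
Legal moves for Black: none.
Not in check and no legal moves → stalemate.

stalemate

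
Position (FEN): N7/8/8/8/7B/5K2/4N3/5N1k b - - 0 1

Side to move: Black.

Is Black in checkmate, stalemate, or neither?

stalemate

Black to move; black king on h1.
In check: no.
King squares — g1: attacked by Ne2; g2: attacked by Kf3; h2: attacked by Nf1.
Legal moves for Black: none.
Not in check and no legal moves → stalemate.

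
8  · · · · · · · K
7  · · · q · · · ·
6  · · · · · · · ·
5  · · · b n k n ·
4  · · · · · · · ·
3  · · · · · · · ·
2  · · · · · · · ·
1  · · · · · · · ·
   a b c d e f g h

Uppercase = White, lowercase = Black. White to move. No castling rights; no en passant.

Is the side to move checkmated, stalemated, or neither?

White to move; white king on h8.
In check: no.
King squares — g7: attacked by Qd7; h7: attacked by Ng5; g8: attacked by Bd5.
Legal moves for White: none.
Not in check and no legal moves → stalemate.

stalemate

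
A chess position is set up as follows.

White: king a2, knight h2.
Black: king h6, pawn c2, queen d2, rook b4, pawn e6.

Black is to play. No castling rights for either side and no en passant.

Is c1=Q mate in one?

After c1=Q: white king on a2; in check: yes, from the black queen on d2.
King squares — a1: attacked by Qc1; b1: attacked by Qc1; b2: attacked by Qc1; a3: attacked by Qc1; b3: attacked by Rb4.
White has no legal moves → checkmate.

yes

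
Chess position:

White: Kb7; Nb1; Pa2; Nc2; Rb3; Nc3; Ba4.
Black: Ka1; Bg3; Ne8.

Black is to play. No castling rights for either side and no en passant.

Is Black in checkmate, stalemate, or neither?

checkmate

Black to move; black king on a1.
In check: yes, from the white knight on c2.
King squares — b1: attacked by Rb3; a2: attacked by Nc3; b2: attacked by Rb3.
Legal moves for Black: none.
In check with no legal moves → checkmate.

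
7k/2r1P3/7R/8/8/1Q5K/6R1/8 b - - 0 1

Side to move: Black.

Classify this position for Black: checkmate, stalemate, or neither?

Black to move; black king on h8.
In check: yes, from the white rook on h6.
King squares — g7: attacked by Rg2; h7: attacked by Rh6; g8: attacked by Rg2.
Legal moves for Black: none.
In check with no legal moves → checkmate.

checkmate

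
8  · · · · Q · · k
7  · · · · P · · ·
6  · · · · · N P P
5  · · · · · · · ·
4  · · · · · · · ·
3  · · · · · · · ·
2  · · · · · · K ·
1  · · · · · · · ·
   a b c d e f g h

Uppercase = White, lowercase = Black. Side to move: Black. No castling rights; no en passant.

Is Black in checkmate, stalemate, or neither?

checkmate

Black to move; black king on h8.
In check: yes, from the white queen on e8.
King squares — g7: attacked by Ph6; h7: attacked by Nf6; g8: attacked by Nf6.
Legal moves for Black: none.
In check with no legal moves → checkmate.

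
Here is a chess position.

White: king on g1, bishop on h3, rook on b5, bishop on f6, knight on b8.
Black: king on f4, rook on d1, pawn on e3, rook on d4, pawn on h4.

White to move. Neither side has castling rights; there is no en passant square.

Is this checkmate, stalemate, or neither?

neither

White to move; white king on g1.
In check: yes, from the black rook on d1.
King squares — f1: attacked by Rd1; h1: attacked by Rd1; f2: attacked by Pe3; g2: available; h2: available.
Legal moves for White: Kh2, Kg2, Bf1.
White is in check but has 3 legal moves → neither.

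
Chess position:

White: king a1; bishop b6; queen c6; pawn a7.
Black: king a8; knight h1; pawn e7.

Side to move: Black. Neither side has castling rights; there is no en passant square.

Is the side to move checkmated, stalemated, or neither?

checkmate

Black to move; black king on a8.
In check: yes, from the white queen on c6.
King squares — a7: attacked by Bb6; b7: attacked by Qc6; b8: attacked by Pa7.
Legal moves for Black: none.
In check with no legal moves → checkmate.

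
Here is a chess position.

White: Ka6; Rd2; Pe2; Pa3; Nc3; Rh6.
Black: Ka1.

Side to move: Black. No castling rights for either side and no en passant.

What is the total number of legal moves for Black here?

0

Black to move; king on a1.
In check: no.
Legal moves: none.
Count: 0.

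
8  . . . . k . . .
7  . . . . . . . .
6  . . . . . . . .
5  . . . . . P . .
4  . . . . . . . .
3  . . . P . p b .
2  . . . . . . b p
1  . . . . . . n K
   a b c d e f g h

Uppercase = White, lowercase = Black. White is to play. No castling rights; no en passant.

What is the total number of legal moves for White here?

White to move; king on h1.
In check: yes, from the black bishop on g2.
Legal moves: none.
Count: 0.

0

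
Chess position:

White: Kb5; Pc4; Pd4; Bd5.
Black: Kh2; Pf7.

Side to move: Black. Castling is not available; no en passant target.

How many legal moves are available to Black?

5

Black to move; king on h2.
In check: no.
Legal moves: Kh3, Kg3, Kg1, f6, f5.
Count: 5.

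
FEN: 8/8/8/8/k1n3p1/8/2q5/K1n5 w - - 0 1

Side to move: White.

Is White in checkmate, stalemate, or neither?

White to move; white king on a1.
In check: no.
King squares — b1: attacked by Qc2; a2: attacked by Nc1; b2: attacked by Qc2.
Legal moves for White: none.
Not in check and no legal moves → stalemate.

stalemate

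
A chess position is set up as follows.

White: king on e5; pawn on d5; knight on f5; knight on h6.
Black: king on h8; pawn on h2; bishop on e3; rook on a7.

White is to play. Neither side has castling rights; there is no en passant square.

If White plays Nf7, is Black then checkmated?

no

After Nf7: black king on h8; in check: yes, from the white knight on f7.
Black has 3 legal replies: Kg8, Kh7, Rxf7.
In check but a legal move exists → not checkmate.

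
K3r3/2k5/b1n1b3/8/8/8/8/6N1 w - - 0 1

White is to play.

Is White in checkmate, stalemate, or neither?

checkmate

White to move; white king on a8.
In check: yes, from the black rook on e8.
King squares — a7: attacked by Nc6; b7: attacked by Ba6; b8: attacked by Nc6.
Legal moves for White: none.
In check with no legal moves → checkmate.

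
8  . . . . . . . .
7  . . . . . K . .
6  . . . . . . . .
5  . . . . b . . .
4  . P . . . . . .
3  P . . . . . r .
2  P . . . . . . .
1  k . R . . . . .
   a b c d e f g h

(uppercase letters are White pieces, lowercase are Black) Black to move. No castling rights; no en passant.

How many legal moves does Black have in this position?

Black to move; king on a1.
In check: yes, from the white rook on c1.
Legal moves: Kb2, Kxa2.
Count: 2.

2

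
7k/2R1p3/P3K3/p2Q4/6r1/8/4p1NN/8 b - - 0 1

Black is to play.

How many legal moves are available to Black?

21

Black to move; king on h8.
In check: no.
Legal moves: Kg8, Kh7, Kg7, Rg8, Rg7, Rg6+, Rg5, Rh4, Rf4, Re4+, Rd4, Rc4, Rb4, Ra4, Rg3, Rxg2, a4, e1=Q+, e1=R+, e1=B, e1=N.
Count: 21.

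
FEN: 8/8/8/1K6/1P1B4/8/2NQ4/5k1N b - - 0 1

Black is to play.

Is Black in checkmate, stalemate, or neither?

stalemate

Black to move; black king on f1.
In check: no.
King squares — e1: attacked by Nc2; g1: attacked by Bd4; e2: attacked by Qd2; f2: attacked by Nh1; g2: attacked by Qd2.
Legal moves for Black: none.
Not in check and no legal moves → stalemate.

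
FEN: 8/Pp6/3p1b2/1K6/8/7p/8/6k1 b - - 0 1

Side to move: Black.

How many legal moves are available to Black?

Black to move; king on g1.
In check: no.
Legal moves: Bh8, Bd8, Bg7, Be7, Bg5, Be5, Bh4, Bd4, Bc3, Bb2, Ba1, Kh2, Kg2, Kf2, Kh1, Kf1, b6, d5, h2.
Count: 19.

19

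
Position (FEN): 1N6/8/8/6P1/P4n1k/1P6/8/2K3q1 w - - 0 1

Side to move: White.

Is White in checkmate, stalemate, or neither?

White to move; white king on c1.
In check: yes, from the black queen on g1.
King squares — b1: attacked by Qg1; d1: attacked by Qg1; b2: available; c2: available; d2: available.
Legal moves for White: Kd2, Kc2, Kb2.
White is in check but has 3 legal moves → neither.

neither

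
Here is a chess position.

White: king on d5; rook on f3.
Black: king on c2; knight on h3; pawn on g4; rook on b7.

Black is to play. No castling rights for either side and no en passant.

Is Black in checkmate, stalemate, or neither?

neither

Black to move; black king on c2.
In check: no.
Legal moves for Black include: Rb8, Rh7, Rg7, Rf7, Re7, Rd7+, Rc7, Ra7, Rb6, Rb5+, Rb4, Rb3, Rb2, Rb1, Ng5, Nf4+, Nf2, Ng1, ... (list truncated; more exist).
Black has legal moves and is not in check → neither.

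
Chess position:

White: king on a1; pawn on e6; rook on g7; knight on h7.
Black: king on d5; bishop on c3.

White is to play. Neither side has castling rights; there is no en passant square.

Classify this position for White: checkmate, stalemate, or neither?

neither

White to move; white king on a1.
In check: yes, from the black bishop on c3.
Legal moves for White: Ka2, Kb1.
White is in check but has 2 legal moves → neither.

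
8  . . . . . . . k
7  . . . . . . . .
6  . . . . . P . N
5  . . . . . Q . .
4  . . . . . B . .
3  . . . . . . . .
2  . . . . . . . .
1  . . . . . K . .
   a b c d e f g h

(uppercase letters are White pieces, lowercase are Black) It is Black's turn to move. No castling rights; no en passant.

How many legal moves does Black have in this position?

0

Black to move; king on h8.
In check: no.
Legal moves: none.
Count: 0.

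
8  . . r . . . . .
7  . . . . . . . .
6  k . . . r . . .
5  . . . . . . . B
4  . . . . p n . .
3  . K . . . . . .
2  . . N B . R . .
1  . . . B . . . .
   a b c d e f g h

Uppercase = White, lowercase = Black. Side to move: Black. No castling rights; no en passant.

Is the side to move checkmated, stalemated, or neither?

neither

Black to move; black king on a6.
In check: no.
Legal moves for Black include: Rh8, Rg8, Rf8, Rce8, Rd8, Rb8+, Ra8, Rc7, Rcc6, Rc5, Rc4, Rc3+, Rxc2, Ree8, Re7, Rh6, Rg6, Rf6, ... (list truncated; more exist).
Black has legal moves and is not in check → neither.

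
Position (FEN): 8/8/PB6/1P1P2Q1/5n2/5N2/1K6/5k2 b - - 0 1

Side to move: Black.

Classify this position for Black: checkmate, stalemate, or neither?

Black to move; black king on f1.
In check: no.
Legal moves for Black: Ng6, Ne6, Nh5, Nxd5, Nh3, Nd3+, Ng2, Ne2, Ke2.
Black has 9 legal moves and is not in check → neither.

neither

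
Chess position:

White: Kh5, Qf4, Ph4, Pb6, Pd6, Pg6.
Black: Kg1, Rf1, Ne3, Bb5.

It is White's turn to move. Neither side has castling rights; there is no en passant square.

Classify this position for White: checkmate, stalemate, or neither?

neither

White to move; white king on h5.
In check: no.
Legal moves for White include: Kh6, Kg5, Qf8, Qf7, Qh6, Qf6, Qg5+, Qf5, Qe5, Qg4+, Qe4, Qd4, Qc4, Qb4, Qa4, Qg3+, Qf3, Qxe3+, ... (list truncated; more exist).
White has legal moves and is not in check → neither.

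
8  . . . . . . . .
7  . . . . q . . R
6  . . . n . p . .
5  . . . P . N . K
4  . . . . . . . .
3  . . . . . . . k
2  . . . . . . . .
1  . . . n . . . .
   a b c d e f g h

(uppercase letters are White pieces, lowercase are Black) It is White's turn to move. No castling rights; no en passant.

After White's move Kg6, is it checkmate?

After Kg6: black king on h3; in check: yes, from the white rook on h7.
Black has 3 legal replies: Kg4, Kg2, Qxh7+.
In check but a legal move exists → not checkmate.

no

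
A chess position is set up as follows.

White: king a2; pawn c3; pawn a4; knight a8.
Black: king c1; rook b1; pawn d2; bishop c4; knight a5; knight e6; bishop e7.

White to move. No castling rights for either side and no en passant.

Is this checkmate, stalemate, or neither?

White to move; white king on a2.
In check: yes, from the black bishop on c4.
King squares — a1: attacked by Rb1; b1: attacked by Kc1; b2: attacked by Rb1; a3: attacked by Be7; b3: attacked by Rb1.
Legal moves for White: none.
In check with no legal moves → checkmate.

checkmate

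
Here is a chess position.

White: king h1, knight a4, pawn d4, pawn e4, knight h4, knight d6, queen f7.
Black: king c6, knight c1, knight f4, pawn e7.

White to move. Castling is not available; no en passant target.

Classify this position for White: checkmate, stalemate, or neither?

White to move; white king on h1.
In check: no.
Legal moves for White include: Qg8, Qf8, Qe8+, Qh7, Qg7, Qxe7, Qg6, Qf6, Qe6, Qh5, Qf5, Qd5+, Qxf4, Qc4+, Qb3, Qa2, Ne8, Nc8, ... (list truncated; more exist).
White has legal moves and is not in check → neither.

neither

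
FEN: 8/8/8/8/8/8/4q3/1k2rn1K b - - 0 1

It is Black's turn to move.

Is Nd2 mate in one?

yes

After Nd2: white king on h1; in check: yes, from the black rook on e1.
King squares — g1: attacked by Re1; g2: attacked by Qe2; h2: attacked by Qe2.
White has no legal moves → checkmate.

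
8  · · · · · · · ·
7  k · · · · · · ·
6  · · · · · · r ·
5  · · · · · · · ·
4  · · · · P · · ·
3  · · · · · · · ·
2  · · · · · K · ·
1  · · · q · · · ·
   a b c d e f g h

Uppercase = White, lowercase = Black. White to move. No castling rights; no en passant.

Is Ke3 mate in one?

no

After Ke3: black king on a7; in check: no.
Black is not in check, so this cannot be checkmate.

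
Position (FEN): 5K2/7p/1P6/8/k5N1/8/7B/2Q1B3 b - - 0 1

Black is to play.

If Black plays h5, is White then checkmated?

After h5: white king on f8; in check: no.
White is not in check, so this cannot be checkmate.

no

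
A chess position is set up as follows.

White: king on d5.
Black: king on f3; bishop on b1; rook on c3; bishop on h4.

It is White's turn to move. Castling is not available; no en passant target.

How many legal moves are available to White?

4

White to move; king on d5.
In check: no.
Legal moves: Ke6, Kd6, Ke5, Kd4.
Count: 4.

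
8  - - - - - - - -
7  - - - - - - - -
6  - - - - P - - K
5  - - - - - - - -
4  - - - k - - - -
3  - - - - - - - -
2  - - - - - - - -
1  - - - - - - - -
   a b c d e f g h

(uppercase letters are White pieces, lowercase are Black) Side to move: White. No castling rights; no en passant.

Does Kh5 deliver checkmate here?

After Kh5: black king on d4; in check: no.
Black is not in check, so this cannot be checkmate.

no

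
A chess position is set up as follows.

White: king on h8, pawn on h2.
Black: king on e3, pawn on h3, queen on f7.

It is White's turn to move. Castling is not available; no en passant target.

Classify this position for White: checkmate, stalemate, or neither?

White to move; white king on h8.
In check: no.
King squares — g7: attacked by Qf7; h7: attacked by Qf7; g8: attacked by Qf7.
Legal moves for White: none.
Not in check and no legal moves → stalemate.

stalemate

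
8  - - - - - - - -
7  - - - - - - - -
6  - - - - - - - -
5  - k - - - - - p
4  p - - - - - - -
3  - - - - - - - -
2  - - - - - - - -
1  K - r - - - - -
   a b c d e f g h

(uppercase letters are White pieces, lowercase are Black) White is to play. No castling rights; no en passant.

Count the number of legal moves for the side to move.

2

White to move; king on a1.
In check: yes, from the black rook on c1.
Legal moves: Kb2, Ka2.
Count: 2.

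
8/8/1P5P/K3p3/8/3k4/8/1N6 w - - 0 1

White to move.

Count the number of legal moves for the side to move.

9

White to move; king on a5.
In check: no.
Legal moves: Ka6, Kb5, Kb4, Ka4, Nc3, Na3, Nd2, h7, b7.
Count: 9.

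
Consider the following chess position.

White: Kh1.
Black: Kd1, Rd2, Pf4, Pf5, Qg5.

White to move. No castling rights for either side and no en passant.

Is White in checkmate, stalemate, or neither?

stalemate

White to move; white king on h1.
In check: no.
King squares — g1: attacked by Qg5; g2: attacked by Rd2; h2: attacked by Rd2.
Legal moves for White: none.
Not in check and no legal moves → stalemate.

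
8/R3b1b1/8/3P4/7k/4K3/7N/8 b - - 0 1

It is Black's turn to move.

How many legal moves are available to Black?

Black to move; king on h4.
In check: no.
Legal moves: Bh8, Bgf8, Bh6+, Bgf6, Be5, Bd4+, Bc3, Bb2, Ba1, Bef8, Bd8, Bef6, Bd6, Bg5+, Bc5+, Bb4, Ba3, Kh5, Kg5, Kh3, Kg3.
Count: 21.

21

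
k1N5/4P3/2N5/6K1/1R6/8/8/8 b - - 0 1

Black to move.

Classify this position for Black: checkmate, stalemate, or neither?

stalemate

Black to move; black king on a8.
In check: no.
King squares — a7: attacked by Nc6; b7: attacked by Rb4; b8: attacked by Rb4.
Legal moves for Black: none.
Not in check and no legal moves → stalemate.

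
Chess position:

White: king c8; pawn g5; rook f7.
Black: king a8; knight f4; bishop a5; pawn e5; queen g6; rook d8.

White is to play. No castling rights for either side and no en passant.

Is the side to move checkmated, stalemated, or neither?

checkmate

White to move; white king on c8.
In check: yes, from the black rook on d8.
King squares — b7: attacked by Ka8; c7: attacked by Ba5; d7: attacked by Rd8; b8: attacked by Ka8; d8: attacked by Ba5.
Legal moves for White: none.
In check with no legal moves → checkmate.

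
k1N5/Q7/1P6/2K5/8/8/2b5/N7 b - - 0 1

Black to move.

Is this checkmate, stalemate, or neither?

checkmate

Black to move; black king on a8.
In check: yes, from the white queen on a7.
King squares — a7: attacked by Pb6; b7: attacked by Qa7; b8: attacked by Qa7.
Legal moves for Black: none.
In check with no legal moves → checkmate.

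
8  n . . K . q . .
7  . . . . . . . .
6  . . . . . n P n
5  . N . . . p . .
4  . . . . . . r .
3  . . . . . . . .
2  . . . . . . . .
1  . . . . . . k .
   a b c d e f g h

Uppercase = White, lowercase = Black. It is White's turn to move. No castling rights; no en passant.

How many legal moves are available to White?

White to move; king on d8.
In check: yes, from the black queen on f8.
Legal moves: none.
Count: 0.

0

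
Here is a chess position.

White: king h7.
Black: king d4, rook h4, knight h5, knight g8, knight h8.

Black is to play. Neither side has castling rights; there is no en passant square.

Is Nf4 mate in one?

no

After Nf4: white king on h7; in check: yes, from the black rook on h4.
White has 2 legal replies: Kxg8, Kg7.
In check but a legal move exists → not checkmate.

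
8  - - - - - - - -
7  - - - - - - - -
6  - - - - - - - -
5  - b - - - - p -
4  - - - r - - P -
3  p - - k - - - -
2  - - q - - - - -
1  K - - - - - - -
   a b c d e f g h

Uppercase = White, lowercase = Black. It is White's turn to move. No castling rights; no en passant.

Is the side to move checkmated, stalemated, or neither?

White to move; white king on a1.
In check: no.
King squares — b1: attacked by Qc2; a2: attacked by Qc2; b2: attacked by Qc2.
Legal moves for White: none.
Not in check and no legal moves → stalemate.

stalemate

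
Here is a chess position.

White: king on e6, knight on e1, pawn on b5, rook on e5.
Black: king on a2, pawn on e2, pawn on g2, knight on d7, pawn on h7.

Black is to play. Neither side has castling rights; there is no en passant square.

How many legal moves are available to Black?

Black to move; king on a2.
In check: no.
Legal moves: Nf8+, Nb8, Nf6, Nb6, Nxe5, Nc5+, Kb3, Ka3, Kb2, Kb1, Ka1, h6, g1=Q, g1=R, g1=B, g1=N, h5.
Count: 17.

17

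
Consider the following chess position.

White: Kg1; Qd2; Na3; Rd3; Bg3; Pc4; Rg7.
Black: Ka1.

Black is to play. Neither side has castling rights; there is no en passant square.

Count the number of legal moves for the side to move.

Black to move; king on a1.
In check: no.
Legal moves: none.
Count: 0.

0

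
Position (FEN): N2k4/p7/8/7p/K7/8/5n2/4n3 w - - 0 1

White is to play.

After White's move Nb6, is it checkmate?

no

After Nb6: black king on d8; in check: no.
Black is not in check, so this cannot be checkmate.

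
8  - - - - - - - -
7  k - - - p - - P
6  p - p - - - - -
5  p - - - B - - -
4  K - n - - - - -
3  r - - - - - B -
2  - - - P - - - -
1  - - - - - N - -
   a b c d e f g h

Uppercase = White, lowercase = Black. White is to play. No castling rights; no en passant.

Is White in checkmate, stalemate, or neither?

White to move; white king on a4.
In check: yes, from the black rook on a3.
King squares — a3: attacked by Nc4; b3: attacked by Ra3; b4: attacked by Pa5; a5: attacked by Ra3; b5: attacked by Pa6.
Legal moves for White: none.
In check with no legal moves → checkmate.

checkmate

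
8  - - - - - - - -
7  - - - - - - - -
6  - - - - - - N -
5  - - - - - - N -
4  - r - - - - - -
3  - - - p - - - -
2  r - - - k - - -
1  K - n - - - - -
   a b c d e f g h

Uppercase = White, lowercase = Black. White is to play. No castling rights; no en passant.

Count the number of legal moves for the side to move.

White to move; king on a1.
In check: yes, from the black rook on a2.
Legal moves: none.
Count: 0.

0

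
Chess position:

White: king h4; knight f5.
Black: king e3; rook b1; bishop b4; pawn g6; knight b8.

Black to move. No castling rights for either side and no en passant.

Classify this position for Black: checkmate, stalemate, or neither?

Black to move; black king on e3.
In check: yes, from the white knight on f5.
Legal moves for Black: Kf4, Ke4, Kf3, Kd3, Kf2, Ke2, Kd2, gxf5.
Black is in check but has 8 legal moves → neither.

neither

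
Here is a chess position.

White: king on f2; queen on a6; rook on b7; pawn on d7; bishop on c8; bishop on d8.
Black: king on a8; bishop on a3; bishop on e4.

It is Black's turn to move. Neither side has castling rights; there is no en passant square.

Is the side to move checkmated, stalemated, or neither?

checkmate

Black to move; black king on a8.
In check: yes, from the white queen on a6.
King squares — a7: attacked by Qa6; b7: attacked by Qa6; b8: attacked by Rb7.
Legal moves for Black: none.
In check with no legal moves → checkmate.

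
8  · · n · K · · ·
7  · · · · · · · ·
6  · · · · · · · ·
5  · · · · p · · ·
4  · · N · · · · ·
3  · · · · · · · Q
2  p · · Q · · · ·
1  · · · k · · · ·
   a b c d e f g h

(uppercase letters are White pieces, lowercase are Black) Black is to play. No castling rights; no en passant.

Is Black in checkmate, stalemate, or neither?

checkmate

Black to move; black king on d1.
In check: yes, from the white queen on d2.
King squares — c1: attacked by Qd2; e1: attacked by Qd2; c2: attacked by Qd2; d2: attacked by Nc4; e2: attacked by Qd2.
Legal moves for Black: none.
In check with no legal moves → checkmate.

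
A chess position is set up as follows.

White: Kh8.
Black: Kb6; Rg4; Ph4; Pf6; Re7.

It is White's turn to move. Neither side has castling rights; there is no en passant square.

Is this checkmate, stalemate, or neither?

White to move; white king on h8.
In check: no.
King squares — g7: attacked by Rg4; h7: attacked by Re7; g8: attacked by Rg4.
Legal moves for White: none.
Not in check and no legal moves → stalemate.

stalemate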